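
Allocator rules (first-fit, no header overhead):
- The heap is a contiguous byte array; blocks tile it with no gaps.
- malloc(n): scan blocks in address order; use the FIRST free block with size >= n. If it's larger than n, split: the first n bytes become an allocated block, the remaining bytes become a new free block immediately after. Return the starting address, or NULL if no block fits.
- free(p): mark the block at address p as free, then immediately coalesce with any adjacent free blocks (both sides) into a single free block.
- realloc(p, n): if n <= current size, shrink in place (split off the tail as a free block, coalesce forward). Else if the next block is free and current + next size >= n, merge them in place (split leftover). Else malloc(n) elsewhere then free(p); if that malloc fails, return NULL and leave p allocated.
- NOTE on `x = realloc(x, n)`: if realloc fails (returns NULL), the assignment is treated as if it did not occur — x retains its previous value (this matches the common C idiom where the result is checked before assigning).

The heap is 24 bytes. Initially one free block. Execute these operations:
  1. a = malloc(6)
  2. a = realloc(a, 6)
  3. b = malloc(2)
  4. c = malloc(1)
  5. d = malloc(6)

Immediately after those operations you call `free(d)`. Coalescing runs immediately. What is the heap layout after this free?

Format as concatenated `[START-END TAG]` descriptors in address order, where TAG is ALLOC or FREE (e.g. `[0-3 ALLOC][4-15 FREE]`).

Answer: [0-5 ALLOC][6-7 ALLOC][8-8 ALLOC][9-23 FREE]

Derivation:
Op 1: a = malloc(6) -> a = 0; heap: [0-5 ALLOC][6-23 FREE]
Op 2: a = realloc(a, 6) -> a = 0; heap: [0-5 ALLOC][6-23 FREE]
Op 3: b = malloc(2) -> b = 6; heap: [0-5 ALLOC][6-7 ALLOC][8-23 FREE]
Op 4: c = malloc(1) -> c = 8; heap: [0-5 ALLOC][6-7 ALLOC][8-8 ALLOC][9-23 FREE]
Op 5: d = malloc(6) -> d = 9; heap: [0-5 ALLOC][6-7 ALLOC][8-8 ALLOC][9-14 ALLOC][15-23 FREE]
free(d): d = 9 -> block [9-14 ALLOC]; mark free, coalesce with adjacent free neighbors -> [0-5 ALLOC][6-7 ALLOC][8-8 ALLOC][9-23 FREE]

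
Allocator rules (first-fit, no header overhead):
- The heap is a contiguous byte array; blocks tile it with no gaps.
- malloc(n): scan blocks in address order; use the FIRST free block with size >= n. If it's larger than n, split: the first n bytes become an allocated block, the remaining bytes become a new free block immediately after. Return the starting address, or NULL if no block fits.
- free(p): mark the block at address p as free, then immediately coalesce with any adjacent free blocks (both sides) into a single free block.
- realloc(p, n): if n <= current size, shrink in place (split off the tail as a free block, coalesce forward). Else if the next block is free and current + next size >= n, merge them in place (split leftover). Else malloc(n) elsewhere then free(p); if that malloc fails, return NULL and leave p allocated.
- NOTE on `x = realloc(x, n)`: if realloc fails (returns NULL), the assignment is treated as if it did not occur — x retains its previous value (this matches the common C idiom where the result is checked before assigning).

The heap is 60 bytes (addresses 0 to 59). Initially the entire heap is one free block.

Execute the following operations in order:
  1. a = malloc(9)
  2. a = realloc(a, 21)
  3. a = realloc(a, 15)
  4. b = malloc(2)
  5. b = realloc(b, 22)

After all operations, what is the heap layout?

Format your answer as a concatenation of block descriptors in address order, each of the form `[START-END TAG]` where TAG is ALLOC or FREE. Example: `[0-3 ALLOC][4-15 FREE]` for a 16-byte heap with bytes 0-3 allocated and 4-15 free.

Op 1: a = malloc(9) -> a = 0; heap: [0-8 ALLOC][9-59 FREE]
Op 2: a = realloc(a, 21) -> a = 0; heap: [0-20 ALLOC][21-59 FREE]
Op 3: a = realloc(a, 15) -> a = 0; heap: [0-14 ALLOC][15-59 FREE]
Op 4: b = malloc(2) -> b = 15; heap: [0-14 ALLOC][15-16 ALLOC][17-59 FREE]
Op 5: b = realloc(b, 22) -> b = 15; heap: [0-14 ALLOC][15-36 ALLOC][37-59 FREE]

Answer: [0-14 ALLOC][15-36 ALLOC][37-59 FREE]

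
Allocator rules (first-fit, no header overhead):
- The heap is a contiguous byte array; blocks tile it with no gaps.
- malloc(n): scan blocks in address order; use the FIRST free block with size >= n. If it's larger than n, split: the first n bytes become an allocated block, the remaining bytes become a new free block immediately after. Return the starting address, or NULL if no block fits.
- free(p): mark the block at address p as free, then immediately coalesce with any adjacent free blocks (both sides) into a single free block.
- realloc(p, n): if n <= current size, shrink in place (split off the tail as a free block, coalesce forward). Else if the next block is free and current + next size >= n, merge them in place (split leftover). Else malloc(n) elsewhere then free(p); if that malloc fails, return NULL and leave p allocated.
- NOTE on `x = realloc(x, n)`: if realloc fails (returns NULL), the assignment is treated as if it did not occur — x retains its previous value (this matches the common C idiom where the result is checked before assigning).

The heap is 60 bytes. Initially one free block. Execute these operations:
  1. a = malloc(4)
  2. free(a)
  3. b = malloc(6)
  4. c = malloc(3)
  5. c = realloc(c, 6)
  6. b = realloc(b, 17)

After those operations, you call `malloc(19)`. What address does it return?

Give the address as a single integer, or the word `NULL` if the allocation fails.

Op 1: a = malloc(4) -> a = 0; heap: [0-3 ALLOC][4-59 FREE]
Op 2: free(a) -> (freed a); heap: [0-59 FREE]
Op 3: b = malloc(6) -> b = 0; heap: [0-5 ALLOC][6-59 FREE]
Op 4: c = malloc(3) -> c = 6; heap: [0-5 ALLOC][6-8 ALLOC][9-59 FREE]
Op 5: c = realloc(c, 6) -> c = 6; heap: [0-5 ALLOC][6-11 ALLOC][12-59 FREE]
Op 6: b = realloc(b, 17) -> b = 12; heap: [0-5 FREE][6-11 ALLOC][12-28 ALLOC][29-59 FREE]
malloc(19): first-fit scan over [0-5 FREE][6-11 ALLOC][12-28 ALLOC][29-59 FREE] -> 29

Answer: 29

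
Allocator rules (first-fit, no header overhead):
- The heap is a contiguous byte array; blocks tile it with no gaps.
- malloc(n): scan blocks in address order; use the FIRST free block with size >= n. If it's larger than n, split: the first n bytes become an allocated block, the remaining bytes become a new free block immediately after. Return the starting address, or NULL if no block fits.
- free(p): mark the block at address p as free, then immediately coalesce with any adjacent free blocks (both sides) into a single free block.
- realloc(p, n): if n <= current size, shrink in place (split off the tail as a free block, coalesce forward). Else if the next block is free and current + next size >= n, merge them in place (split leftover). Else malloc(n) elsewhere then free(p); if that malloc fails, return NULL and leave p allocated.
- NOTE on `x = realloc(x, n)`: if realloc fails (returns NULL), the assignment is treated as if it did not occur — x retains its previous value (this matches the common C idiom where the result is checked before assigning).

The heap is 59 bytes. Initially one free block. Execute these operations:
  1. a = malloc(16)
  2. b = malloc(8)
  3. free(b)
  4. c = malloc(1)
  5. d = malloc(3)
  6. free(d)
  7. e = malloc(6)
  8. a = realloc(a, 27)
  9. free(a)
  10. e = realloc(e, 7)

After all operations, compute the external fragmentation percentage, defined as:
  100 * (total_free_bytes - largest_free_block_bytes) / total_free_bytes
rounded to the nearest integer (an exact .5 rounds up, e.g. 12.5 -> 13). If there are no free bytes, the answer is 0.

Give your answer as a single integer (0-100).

Op 1: a = malloc(16) -> a = 0; heap: [0-15 ALLOC][16-58 FREE]
Op 2: b = malloc(8) -> b = 16; heap: [0-15 ALLOC][16-23 ALLOC][24-58 FREE]
Op 3: free(b) -> (freed b); heap: [0-15 ALLOC][16-58 FREE]
Op 4: c = malloc(1) -> c = 16; heap: [0-15 ALLOC][16-16 ALLOC][17-58 FREE]
Op 5: d = malloc(3) -> d = 17; heap: [0-15 ALLOC][16-16 ALLOC][17-19 ALLOC][20-58 FREE]
Op 6: free(d) -> (freed d); heap: [0-15 ALLOC][16-16 ALLOC][17-58 FREE]
Op 7: e = malloc(6) -> e = 17; heap: [0-15 ALLOC][16-16 ALLOC][17-22 ALLOC][23-58 FREE]
Op 8: a = realloc(a, 27) -> a = 23; heap: [0-15 FREE][16-16 ALLOC][17-22 ALLOC][23-49 ALLOC][50-58 FREE]
Op 9: free(a) -> (freed a); heap: [0-15 FREE][16-16 ALLOC][17-22 ALLOC][23-58 FREE]
Op 10: e = realloc(e, 7) -> e = 17; heap: [0-15 FREE][16-16 ALLOC][17-23 ALLOC][24-58 FREE]
Free blocks: [16 35] total_free=51 largest=35 -> 100*(51-35)/51 = 1600/51 ≈ 31.373 -> rounds to 31

Answer: 31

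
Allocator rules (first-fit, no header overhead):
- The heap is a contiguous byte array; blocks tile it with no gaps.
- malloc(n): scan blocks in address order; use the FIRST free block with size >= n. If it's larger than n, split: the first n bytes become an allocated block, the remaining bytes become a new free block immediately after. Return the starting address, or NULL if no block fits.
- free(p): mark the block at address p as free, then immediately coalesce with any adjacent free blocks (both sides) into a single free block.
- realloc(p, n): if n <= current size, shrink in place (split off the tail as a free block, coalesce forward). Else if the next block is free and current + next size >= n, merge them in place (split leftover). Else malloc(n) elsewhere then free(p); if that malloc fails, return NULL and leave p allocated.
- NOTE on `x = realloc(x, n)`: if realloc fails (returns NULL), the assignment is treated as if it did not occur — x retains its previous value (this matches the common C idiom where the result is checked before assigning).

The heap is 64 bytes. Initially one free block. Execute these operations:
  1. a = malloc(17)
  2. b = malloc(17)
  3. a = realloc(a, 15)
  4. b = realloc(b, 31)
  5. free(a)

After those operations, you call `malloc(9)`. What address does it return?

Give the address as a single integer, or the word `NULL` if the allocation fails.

Answer: 0

Derivation:
Op 1: a = malloc(17) -> a = 0; heap: [0-16 ALLOC][17-63 FREE]
Op 2: b = malloc(17) -> b = 17; heap: [0-16 ALLOC][17-33 ALLOC][34-63 FREE]
Op 3: a = realloc(a, 15) -> a = 0; heap: [0-14 ALLOC][15-16 FREE][17-33 ALLOC][34-63 FREE]
Op 4: b = realloc(b, 31) -> b = 17; heap: [0-14 ALLOC][15-16 FREE][17-47 ALLOC][48-63 FREE]
Op 5: free(a) -> (freed a); heap: [0-16 FREE][17-47 ALLOC][48-63 FREE]
malloc(9): first-fit scan over [0-16 FREE][17-47 ALLOC][48-63 FREE] -> 0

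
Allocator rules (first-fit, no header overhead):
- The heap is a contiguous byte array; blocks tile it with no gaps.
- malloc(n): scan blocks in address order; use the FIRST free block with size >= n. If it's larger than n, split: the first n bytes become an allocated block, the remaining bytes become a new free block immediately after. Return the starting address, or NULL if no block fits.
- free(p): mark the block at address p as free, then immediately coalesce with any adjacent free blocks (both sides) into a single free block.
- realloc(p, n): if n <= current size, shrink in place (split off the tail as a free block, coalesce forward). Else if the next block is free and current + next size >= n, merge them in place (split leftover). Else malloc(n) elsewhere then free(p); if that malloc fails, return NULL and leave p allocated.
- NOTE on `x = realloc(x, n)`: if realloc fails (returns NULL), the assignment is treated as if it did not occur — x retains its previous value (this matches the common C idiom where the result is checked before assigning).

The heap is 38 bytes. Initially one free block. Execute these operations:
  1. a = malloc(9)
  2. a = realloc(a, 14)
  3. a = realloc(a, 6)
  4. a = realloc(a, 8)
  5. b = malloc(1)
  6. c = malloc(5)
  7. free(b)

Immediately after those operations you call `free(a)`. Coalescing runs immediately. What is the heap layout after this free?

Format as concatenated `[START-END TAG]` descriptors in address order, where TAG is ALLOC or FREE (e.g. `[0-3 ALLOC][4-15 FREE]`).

Answer: [0-8 FREE][9-13 ALLOC][14-37 FREE]

Derivation:
Op 1: a = malloc(9) -> a = 0; heap: [0-8 ALLOC][9-37 FREE]
Op 2: a = realloc(a, 14) -> a = 0; heap: [0-13 ALLOC][14-37 FREE]
Op 3: a = realloc(a, 6) -> a = 0; heap: [0-5 ALLOC][6-37 FREE]
Op 4: a = realloc(a, 8) -> a = 0; heap: [0-7 ALLOC][8-37 FREE]
Op 5: b = malloc(1) -> b = 8; heap: [0-7 ALLOC][8-8 ALLOC][9-37 FREE]
Op 6: c = malloc(5) -> c = 9; heap: [0-7 ALLOC][8-8 ALLOC][9-13 ALLOC][14-37 FREE]
Op 7: free(b) -> (freed b); heap: [0-7 ALLOC][8-8 FREE][9-13 ALLOC][14-37 FREE]
free(a): a = 0 -> block [0-7 ALLOC]; mark free, coalesce with adjacent free neighbors -> [0-8 FREE][9-13 ALLOC][14-37 FREE]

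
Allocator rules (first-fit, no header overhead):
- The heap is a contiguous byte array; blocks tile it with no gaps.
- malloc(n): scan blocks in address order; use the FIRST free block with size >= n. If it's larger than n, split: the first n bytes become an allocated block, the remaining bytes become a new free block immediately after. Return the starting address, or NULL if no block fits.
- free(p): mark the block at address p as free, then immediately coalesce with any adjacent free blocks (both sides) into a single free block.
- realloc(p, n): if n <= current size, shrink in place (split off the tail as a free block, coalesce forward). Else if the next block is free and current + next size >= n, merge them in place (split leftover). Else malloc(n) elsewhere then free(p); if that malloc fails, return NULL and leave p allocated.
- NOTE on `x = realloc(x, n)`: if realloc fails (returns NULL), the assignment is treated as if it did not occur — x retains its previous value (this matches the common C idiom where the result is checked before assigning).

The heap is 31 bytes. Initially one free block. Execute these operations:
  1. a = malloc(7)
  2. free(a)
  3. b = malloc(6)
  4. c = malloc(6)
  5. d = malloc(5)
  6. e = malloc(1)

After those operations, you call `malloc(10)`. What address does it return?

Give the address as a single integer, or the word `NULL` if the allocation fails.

Answer: 18

Derivation:
Op 1: a = malloc(7) -> a = 0; heap: [0-6 ALLOC][7-30 FREE]
Op 2: free(a) -> (freed a); heap: [0-30 FREE]
Op 3: b = malloc(6) -> b = 0; heap: [0-5 ALLOC][6-30 FREE]
Op 4: c = malloc(6) -> c = 6; heap: [0-5 ALLOC][6-11 ALLOC][12-30 FREE]
Op 5: d = malloc(5) -> d = 12; heap: [0-5 ALLOC][6-11 ALLOC][12-16 ALLOC][17-30 FREE]
Op 6: e = malloc(1) -> e = 17; heap: [0-5 ALLOC][6-11 ALLOC][12-16 ALLOC][17-17 ALLOC][18-30 FREE]
malloc(10): first-fit scan over [0-5 ALLOC][6-11 ALLOC][12-16 ALLOC][17-17 ALLOC][18-30 FREE] -> 18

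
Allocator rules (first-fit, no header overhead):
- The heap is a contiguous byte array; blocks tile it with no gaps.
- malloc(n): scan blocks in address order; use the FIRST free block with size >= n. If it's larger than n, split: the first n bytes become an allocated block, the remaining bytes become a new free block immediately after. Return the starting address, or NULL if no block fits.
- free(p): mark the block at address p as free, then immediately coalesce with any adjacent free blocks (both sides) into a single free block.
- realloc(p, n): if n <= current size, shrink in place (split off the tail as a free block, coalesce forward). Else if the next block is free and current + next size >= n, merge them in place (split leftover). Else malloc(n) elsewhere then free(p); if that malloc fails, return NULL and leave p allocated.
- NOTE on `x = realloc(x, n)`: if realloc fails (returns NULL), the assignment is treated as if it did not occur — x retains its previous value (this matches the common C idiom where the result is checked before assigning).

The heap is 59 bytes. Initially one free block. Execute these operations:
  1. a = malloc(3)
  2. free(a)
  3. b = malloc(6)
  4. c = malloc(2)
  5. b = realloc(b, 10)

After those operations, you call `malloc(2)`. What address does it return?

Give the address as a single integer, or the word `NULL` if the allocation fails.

Op 1: a = malloc(3) -> a = 0; heap: [0-2 ALLOC][3-58 FREE]
Op 2: free(a) -> (freed a); heap: [0-58 FREE]
Op 3: b = malloc(6) -> b = 0; heap: [0-5 ALLOC][6-58 FREE]
Op 4: c = malloc(2) -> c = 6; heap: [0-5 ALLOC][6-7 ALLOC][8-58 FREE]
Op 5: b = realloc(b, 10) -> b = 8; heap: [0-5 FREE][6-7 ALLOC][8-17 ALLOC][18-58 FREE]
malloc(2): first-fit scan over [0-5 FREE][6-7 ALLOC][8-17 ALLOC][18-58 FREE] -> 0

Answer: 0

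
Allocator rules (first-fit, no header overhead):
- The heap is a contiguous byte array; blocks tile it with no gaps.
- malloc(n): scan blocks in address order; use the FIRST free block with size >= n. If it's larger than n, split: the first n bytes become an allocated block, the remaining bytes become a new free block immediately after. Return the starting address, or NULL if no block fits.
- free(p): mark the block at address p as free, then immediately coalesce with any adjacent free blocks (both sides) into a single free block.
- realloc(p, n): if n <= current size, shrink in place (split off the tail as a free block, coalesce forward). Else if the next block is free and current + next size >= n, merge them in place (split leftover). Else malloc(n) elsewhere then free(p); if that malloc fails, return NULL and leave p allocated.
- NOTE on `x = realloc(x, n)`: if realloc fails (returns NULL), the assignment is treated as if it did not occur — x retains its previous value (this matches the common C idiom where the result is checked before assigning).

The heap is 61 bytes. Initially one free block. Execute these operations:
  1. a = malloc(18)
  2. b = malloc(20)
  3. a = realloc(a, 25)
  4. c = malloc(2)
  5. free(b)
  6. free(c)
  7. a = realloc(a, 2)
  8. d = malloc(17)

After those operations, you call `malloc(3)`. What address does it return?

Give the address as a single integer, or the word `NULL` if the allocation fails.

Answer: 19

Derivation:
Op 1: a = malloc(18) -> a = 0; heap: [0-17 ALLOC][18-60 FREE]
Op 2: b = malloc(20) -> b = 18; heap: [0-17 ALLOC][18-37 ALLOC][38-60 FREE]
Op 3: a = realloc(a, 25) -> NULL (a unchanged); heap: [0-17 ALLOC][18-37 ALLOC][38-60 FREE]
Op 4: c = malloc(2) -> c = 38; heap: [0-17 ALLOC][18-37 ALLOC][38-39 ALLOC][40-60 FREE]
Op 5: free(b) -> (freed b); heap: [0-17 ALLOC][18-37 FREE][38-39 ALLOC][40-60 FREE]
Op 6: free(c) -> (freed c); heap: [0-17 ALLOC][18-60 FREE]
Op 7: a = realloc(a, 2) -> a = 0; heap: [0-1 ALLOC][2-60 FREE]
Op 8: d = malloc(17) -> d = 2; heap: [0-1 ALLOC][2-18 ALLOC][19-60 FREE]
malloc(3): first-fit scan over [0-1 ALLOC][2-18 ALLOC][19-60 FREE] -> 19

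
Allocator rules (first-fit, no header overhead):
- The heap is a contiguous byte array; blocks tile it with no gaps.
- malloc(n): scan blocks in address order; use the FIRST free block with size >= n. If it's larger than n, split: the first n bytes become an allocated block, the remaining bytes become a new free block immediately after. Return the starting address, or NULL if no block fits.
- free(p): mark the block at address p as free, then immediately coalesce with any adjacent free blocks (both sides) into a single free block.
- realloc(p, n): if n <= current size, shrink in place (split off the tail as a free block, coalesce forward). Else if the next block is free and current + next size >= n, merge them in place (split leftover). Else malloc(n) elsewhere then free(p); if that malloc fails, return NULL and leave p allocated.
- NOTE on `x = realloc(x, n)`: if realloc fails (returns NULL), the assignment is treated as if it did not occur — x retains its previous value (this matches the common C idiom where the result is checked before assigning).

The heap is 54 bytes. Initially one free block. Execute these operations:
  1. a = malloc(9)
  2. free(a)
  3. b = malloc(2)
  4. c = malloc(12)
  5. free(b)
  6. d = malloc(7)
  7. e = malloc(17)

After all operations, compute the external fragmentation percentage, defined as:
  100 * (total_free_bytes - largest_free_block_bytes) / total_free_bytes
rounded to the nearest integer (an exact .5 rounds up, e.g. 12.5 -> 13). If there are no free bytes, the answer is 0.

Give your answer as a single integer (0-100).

Op 1: a = malloc(9) -> a = 0; heap: [0-8 ALLOC][9-53 FREE]
Op 2: free(a) -> (freed a); heap: [0-53 FREE]
Op 3: b = malloc(2) -> b = 0; heap: [0-1 ALLOC][2-53 FREE]
Op 4: c = malloc(12) -> c = 2; heap: [0-1 ALLOC][2-13 ALLOC][14-53 FREE]
Op 5: free(b) -> (freed b); heap: [0-1 FREE][2-13 ALLOC][14-53 FREE]
Op 6: d = malloc(7) -> d = 14; heap: [0-1 FREE][2-13 ALLOC][14-20 ALLOC][21-53 FREE]
Op 7: e = malloc(17) -> e = 21; heap: [0-1 FREE][2-13 ALLOC][14-20 ALLOC][21-37 ALLOC][38-53 FREE]
Free blocks: [2 16] total_free=18 largest=16 -> 100*(18-16)/18 = 200/18 ≈ 11.111 -> rounds to 11

Answer: 11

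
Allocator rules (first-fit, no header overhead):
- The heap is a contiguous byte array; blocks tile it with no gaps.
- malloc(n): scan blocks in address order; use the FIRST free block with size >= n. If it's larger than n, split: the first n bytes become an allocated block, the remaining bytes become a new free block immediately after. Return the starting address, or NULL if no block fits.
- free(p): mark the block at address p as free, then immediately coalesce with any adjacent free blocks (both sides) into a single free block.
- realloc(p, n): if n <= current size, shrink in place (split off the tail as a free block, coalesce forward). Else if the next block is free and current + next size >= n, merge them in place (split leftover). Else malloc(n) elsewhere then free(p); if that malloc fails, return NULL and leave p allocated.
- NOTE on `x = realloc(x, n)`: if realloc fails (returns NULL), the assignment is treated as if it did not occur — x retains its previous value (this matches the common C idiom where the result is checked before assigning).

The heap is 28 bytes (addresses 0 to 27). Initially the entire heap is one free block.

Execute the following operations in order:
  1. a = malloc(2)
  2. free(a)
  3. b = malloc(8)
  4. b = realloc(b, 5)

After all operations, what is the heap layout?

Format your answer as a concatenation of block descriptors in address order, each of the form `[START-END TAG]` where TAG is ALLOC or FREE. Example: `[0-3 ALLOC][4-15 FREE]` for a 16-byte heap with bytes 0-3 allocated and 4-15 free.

Op 1: a = malloc(2) -> a = 0; heap: [0-1 ALLOC][2-27 FREE]
Op 2: free(a) -> (freed a); heap: [0-27 FREE]
Op 3: b = malloc(8) -> b = 0; heap: [0-7 ALLOC][8-27 FREE]
Op 4: b = realloc(b, 5) -> b = 0; heap: [0-4 ALLOC][5-27 FREE]

Answer: [0-4 ALLOC][5-27 FREE]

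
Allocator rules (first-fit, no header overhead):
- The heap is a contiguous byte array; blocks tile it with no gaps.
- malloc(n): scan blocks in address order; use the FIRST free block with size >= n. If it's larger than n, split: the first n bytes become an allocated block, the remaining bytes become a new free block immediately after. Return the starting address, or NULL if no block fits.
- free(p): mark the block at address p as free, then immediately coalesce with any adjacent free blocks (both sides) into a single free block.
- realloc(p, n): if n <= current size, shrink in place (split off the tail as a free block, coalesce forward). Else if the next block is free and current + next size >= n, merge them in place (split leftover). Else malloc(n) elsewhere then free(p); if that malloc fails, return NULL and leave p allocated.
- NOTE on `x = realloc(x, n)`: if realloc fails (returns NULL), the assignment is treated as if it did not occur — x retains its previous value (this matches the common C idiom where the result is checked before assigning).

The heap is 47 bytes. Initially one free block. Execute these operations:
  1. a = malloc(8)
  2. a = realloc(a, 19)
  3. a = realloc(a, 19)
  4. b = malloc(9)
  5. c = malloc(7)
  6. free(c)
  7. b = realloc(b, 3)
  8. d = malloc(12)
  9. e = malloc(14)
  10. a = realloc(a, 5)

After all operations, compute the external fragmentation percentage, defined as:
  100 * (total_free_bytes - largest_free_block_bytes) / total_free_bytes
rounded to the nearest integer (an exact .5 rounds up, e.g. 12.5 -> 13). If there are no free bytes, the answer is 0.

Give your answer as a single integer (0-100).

Op 1: a = malloc(8) -> a = 0; heap: [0-7 ALLOC][8-46 FREE]
Op 2: a = realloc(a, 19) -> a = 0; heap: [0-18 ALLOC][19-46 FREE]
Op 3: a = realloc(a, 19) -> a = 0; heap: [0-18 ALLOC][19-46 FREE]
Op 4: b = malloc(9) -> b = 19; heap: [0-18 ALLOC][19-27 ALLOC][28-46 FREE]
Op 5: c = malloc(7) -> c = 28; heap: [0-18 ALLOC][19-27 ALLOC][28-34 ALLOC][35-46 FREE]
Op 6: free(c) -> (freed c); heap: [0-18 ALLOC][19-27 ALLOC][28-46 FREE]
Op 7: b = realloc(b, 3) -> b = 19; heap: [0-18 ALLOC][19-21 ALLOC][22-46 FREE]
Op 8: d = malloc(12) -> d = 22; heap: [0-18 ALLOC][19-21 ALLOC][22-33 ALLOC][34-46 FREE]
Op 9: e = malloc(14) -> e = NULL; heap: [0-18 ALLOC][19-21 ALLOC][22-33 ALLOC][34-46 FREE]
Op 10: a = realloc(a, 5) -> a = 0; heap: [0-4 ALLOC][5-18 FREE][19-21 ALLOC][22-33 ALLOC][34-46 FREE]
Free blocks: [14 13] total_free=27 largest=14 -> 100*(27-14)/27 = 1300/27 ≈ 48.148 -> rounds to 48

Answer: 48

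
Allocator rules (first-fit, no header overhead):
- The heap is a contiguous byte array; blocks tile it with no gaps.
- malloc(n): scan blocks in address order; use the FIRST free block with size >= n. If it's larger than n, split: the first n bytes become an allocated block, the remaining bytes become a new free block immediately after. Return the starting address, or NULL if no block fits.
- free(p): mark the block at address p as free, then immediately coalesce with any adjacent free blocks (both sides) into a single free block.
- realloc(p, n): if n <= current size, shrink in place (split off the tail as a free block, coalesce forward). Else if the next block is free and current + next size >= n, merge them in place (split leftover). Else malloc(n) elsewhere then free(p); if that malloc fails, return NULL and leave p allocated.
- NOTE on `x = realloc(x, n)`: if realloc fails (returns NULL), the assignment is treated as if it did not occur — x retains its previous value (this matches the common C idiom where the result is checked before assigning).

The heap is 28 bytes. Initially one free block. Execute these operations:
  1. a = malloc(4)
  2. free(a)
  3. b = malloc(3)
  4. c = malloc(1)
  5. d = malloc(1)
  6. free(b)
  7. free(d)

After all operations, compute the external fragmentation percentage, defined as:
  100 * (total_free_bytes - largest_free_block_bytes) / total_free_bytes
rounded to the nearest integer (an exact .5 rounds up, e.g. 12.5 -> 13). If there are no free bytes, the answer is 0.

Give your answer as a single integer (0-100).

Answer: 11

Derivation:
Op 1: a = malloc(4) -> a = 0; heap: [0-3 ALLOC][4-27 FREE]
Op 2: free(a) -> (freed a); heap: [0-27 FREE]
Op 3: b = malloc(3) -> b = 0; heap: [0-2 ALLOC][3-27 FREE]
Op 4: c = malloc(1) -> c = 3; heap: [0-2 ALLOC][3-3 ALLOC][4-27 FREE]
Op 5: d = malloc(1) -> d = 4; heap: [0-2 ALLOC][3-3 ALLOC][4-4 ALLOC][5-27 FREE]
Op 6: free(b) -> (freed b); heap: [0-2 FREE][3-3 ALLOC][4-4 ALLOC][5-27 FREE]
Op 7: free(d) -> (freed d); heap: [0-2 FREE][3-3 ALLOC][4-27 FREE]
Free blocks: [3 24] total_free=27 largest=24 -> 100*(27-24)/27 = 300/27 ≈ 11.111 -> rounds to 11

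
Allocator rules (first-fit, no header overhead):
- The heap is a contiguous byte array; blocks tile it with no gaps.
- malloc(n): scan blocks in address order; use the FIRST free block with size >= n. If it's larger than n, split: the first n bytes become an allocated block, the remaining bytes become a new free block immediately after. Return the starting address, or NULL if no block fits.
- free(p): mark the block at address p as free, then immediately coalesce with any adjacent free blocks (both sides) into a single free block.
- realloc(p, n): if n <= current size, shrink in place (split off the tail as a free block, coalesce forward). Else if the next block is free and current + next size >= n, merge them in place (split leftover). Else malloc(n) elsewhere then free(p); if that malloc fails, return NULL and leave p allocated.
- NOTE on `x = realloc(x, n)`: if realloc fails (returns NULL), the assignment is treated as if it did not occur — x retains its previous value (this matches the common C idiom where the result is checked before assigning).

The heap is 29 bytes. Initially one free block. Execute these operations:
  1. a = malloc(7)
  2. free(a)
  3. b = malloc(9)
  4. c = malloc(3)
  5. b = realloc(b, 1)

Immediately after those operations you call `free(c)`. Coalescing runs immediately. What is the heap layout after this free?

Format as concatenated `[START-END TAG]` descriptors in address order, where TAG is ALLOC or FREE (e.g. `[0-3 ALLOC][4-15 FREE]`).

Op 1: a = malloc(7) -> a = 0; heap: [0-6 ALLOC][7-28 FREE]
Op 2: free(a) -> (freed a); heap: [0-28 FREE]
Op 3: b = malloc(9) -> b = 0; heap: [0-8 ALLOC][9-28 FREE]
Op 4: c = malloc(3) -> c = 9; heap: [0-8 ALLOC][9-11 ALLOC][12-28 FREE]
Op 5: b = realloc(b, 1) -> b = 0; heap: [0-0 ALLOC][1-8 FREE][9-11 ALLOC][12-28 FREE]
free(c): c = 9 -> block [9-11 ALLOC]; mark free, coalesce with adjacent free neighbors -> [0-0 ALLOC][1-28 FREE]

Answer: [0-0 ALLOC][1-28 FREE]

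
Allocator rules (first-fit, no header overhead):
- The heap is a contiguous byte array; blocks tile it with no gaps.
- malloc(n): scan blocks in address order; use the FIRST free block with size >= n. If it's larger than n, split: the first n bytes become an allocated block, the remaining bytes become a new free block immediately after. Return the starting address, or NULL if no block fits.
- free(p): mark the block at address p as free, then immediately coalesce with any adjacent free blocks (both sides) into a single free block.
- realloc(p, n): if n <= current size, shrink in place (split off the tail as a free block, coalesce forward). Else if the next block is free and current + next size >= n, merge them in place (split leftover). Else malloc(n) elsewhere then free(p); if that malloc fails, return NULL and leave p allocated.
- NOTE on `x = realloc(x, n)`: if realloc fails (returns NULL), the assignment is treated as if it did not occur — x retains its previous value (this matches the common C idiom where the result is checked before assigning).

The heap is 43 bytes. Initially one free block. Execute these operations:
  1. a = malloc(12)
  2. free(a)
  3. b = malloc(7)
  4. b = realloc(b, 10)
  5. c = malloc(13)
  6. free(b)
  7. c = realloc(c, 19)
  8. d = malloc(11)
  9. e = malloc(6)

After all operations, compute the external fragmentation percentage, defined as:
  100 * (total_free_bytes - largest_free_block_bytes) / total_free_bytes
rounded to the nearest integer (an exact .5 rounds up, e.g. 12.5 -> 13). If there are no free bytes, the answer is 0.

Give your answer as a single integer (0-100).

Answer: 43

Derivation:
Op 1: a = malloc(12) -> a = 0; heap: [0-11 ALLOC][12-42 FREE]
Op 2: free(a) -> (freed a); heap: [0-42 FREE]
Op 3: b = malloc(7) -> b = 0; heap: [0-6 ALLOC][7-42 FREE]
Op 4: b = realloc(b, 10) -> b = 0; heap: [0-9 ALLOC][10-42 FREE]
Op 5: c = malloc(13) -> c = 10; heap: [0-9 ALLOC][10-22 ALLOC][23-42 FREE]
Op 6: free(b) -> (freed b); heap: [0-9 FREE][10-22 ALLOC][23-42 FREE]
Op 7: c = realloc(c, 19) -> c = 10; heap: [0-9 FREE][10-28 ALLOC][29-42 FREE]
Op 8: d = malloc(11) -> d = 29; heap: [0-9 FREE][10-28 ALLOC][29-39 ALLOC][40-42 FREE]
Op 9: e = malloc(6) -> e = 0; heap: [0-5 ALLOC][6-9 FREE][10-28 ALLOC][29-39 ALLOC][40-42 FREE]
Free blocks: [4 3] total_free=7 largest=4 -> 100*(7-4)/7 = 300/7 ≈ 42.857 -> rounds to 43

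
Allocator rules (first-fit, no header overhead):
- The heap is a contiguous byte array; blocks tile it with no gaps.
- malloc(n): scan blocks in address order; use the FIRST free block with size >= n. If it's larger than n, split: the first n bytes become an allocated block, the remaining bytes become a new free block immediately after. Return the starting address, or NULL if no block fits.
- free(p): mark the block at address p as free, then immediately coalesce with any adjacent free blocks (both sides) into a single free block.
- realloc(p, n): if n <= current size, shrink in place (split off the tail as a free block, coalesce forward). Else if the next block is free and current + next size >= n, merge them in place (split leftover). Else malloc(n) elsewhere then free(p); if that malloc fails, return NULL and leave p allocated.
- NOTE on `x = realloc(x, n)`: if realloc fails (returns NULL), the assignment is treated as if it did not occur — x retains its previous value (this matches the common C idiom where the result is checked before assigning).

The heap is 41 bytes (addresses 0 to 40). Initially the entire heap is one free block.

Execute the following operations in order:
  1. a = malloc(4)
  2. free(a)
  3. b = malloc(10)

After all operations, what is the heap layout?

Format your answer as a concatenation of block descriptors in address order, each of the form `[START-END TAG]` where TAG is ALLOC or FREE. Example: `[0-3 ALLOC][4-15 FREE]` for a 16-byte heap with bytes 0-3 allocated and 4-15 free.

Answer: [0-9 ALLOC][10-40 FREE]

Derivation:
Op 1: a = malloc(4) -> a = 0; heap: [0-3 ALLOC][4-40 FREE]
Op 2: free(a) -> (freed a); heap: [0-40 FREE]
Op 3: b = malloc(10) -> b = 0; heap: [0-9 ALLOC][10-40 FREE]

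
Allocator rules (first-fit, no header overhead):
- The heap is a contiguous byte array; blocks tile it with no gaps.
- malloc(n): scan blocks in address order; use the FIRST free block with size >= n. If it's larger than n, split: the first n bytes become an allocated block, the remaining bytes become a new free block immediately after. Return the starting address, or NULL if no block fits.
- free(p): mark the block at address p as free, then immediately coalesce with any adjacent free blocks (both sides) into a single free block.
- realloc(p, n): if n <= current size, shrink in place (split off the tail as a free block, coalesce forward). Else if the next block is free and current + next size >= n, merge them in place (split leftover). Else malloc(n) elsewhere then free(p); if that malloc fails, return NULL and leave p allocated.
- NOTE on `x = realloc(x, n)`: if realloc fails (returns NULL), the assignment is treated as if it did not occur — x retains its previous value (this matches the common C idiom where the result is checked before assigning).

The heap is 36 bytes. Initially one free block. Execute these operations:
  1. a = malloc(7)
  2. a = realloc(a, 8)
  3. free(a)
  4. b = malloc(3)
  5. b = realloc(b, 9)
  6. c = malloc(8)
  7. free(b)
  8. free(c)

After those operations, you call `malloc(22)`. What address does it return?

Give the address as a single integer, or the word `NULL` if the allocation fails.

Op 1: a = malloc(7) -> a = 0; heap: [0-6 ALLOC][7-35 FREE]
Op 2: a = realloc(a, 8) -> a = 0; heap: [0-7 ALLOC][8-35 FREE]
Op 3: free(a) -> (freed a); heap: [0-35 FREE]
Op 4: b = malloc(3) -> b = 0; heap: [0-2 ALLOC][3-35 FREE]
Op 5: b = realloc(b, 9) -> b = 0; heap: [0-8 ALLOC][9-35 FREE]
Op 6: c = malloc(8) -> c = 9; heap: [0-8 ALLOC][9-16 ALLOC][17-35 FREE]
Op 7: free(b) -> (freed b); heap: [0-8 FREE][9-16 ALLOC][17-35 FREE]
Op 8: free(c) -> (freed c); heap: [0-35 FREE]
malloc(22): first-fit scan over [0-35 FREE] -> 0

Answer: 0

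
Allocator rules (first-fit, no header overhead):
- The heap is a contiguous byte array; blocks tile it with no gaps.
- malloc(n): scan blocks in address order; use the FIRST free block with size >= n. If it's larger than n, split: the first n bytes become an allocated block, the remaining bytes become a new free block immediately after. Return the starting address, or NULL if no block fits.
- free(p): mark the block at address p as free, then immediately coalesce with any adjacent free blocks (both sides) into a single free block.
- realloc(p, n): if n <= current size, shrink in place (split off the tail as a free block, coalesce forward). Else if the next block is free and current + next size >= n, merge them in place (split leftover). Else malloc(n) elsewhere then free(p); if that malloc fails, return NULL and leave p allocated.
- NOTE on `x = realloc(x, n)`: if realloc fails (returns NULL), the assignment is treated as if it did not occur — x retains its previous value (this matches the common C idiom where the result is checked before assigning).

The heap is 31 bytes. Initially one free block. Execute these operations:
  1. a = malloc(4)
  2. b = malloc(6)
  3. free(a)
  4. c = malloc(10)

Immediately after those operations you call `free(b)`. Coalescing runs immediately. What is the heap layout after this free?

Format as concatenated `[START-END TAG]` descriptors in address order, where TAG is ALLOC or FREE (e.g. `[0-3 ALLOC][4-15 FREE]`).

Answer: [0-9 FREE][10-19 ALLOC][20-30 FREE]

Derivation:
Op 1: a = malloc(4) -> a = 0; heap: [0-3 ALLOC][4-30 FREE]
Op 2: b = malloc(6) -> b = 4; heap: [0-3 ALLOC][4-9 ALLOC][10-30 FREE]
Op 3: free(a) -> (freed a); heap: [0-3 FREE][4-9 ALLOC][10-30 FREE]
Op 4: c = malloc(10) -> c = 10; heap: [0-3 FREE][4-9 ALLOC][10-19 ALLOC][20-30 FREE]
free(b): b = 4 -> block [4-9 ALLOC]; mark free, coalesce with adjacent free neighbors -> [0-9 FREE][10-19 ALLOC][20-30 FREE]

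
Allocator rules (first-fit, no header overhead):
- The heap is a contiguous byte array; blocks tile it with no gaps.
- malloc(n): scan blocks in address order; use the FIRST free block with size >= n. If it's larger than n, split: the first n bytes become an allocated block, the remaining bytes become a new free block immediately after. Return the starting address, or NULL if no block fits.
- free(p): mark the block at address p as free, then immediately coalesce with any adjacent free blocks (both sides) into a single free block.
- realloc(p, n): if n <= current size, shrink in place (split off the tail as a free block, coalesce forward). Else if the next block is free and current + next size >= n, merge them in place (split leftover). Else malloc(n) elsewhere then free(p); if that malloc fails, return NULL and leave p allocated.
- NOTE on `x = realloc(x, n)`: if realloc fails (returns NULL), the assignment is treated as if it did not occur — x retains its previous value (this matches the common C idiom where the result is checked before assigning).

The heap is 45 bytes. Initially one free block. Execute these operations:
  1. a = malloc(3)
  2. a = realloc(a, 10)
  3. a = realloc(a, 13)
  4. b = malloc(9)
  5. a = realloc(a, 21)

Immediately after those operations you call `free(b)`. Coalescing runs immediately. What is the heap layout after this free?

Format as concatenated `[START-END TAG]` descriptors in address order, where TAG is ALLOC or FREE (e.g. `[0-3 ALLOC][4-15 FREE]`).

Op 1: a = malloc(3) -> a = 0; heap: [0-2 ALLOC][3-44 FREE]
Op 2: a = realloc(a, 10) -> a = 0; heap: [0-9 ALLOC][10-44 FREE]
Op 3: a = realloc(a, 13) -> a = 0; heap: [0-12 ALLOC][13-44 FREE]
Op 4: b = malloc(9) -> b = 13; heap: [0-12 ALLOC][13-21 ALLOC][22-44 FREE]
Op 5: a = realloc(a, 21) -> a = 22; heap: [0-12 FREE][13-21 ALLOC][22-42 ALLOC][43-44 FREE]
free(b): b = 13 -> block [13-21 ALLOC]; mark free, coalesce with adjacent free neighbors -> [0-21 FREE][22-42 ALLOC][43-44 FREE]

Answer: [0-21 FREE][22-42 ALLOC][43-44 FREE]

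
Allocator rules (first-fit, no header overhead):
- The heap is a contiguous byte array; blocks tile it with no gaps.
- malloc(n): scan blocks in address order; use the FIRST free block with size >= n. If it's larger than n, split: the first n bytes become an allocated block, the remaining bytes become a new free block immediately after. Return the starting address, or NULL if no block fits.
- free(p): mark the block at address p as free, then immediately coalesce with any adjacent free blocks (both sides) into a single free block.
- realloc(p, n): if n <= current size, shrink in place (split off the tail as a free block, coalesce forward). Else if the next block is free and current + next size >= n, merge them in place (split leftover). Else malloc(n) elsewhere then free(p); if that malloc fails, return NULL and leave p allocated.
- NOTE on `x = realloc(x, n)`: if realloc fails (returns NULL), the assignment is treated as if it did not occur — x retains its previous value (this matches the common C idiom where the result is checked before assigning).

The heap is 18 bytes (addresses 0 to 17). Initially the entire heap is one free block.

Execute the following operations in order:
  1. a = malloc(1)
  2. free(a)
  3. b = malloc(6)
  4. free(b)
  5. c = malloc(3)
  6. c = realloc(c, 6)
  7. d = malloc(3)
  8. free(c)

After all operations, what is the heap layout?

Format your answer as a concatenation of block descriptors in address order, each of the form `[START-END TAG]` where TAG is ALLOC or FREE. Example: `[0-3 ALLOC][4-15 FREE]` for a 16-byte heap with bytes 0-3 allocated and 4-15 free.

Answer: [0-5 FREE][6-8 ALLOC][9-17 FREE]

Derivation:
Op 1: a = malloc(1) -> a = 0; heap: [0-0 ALLOC][1-17 FREE]
Op 2: free(a) -> (freed a); heap: [0-17 FREE]
Op 3: b = malloc(6) -> b = 0; heap: [0-5 ALLOC][6-17 FREE]
Op 4: free(b) -> (freed b); heap: [0-17 FREE]
Op 5: c = malloc(3) -> c = 0; heap: [0-2 ALLOC][3-17 FREE]
Op 6: c = realloc(c, 6) -> c = 0; heap: [0-5 ALLOC][6-17 FREE]
Op 7: d = malloc(3) -> d = 6; heap: [0-5 ALLOC][6-8 ALLOC][9-17 FREE]
Op 8: free(c) -> (freed c); heap: [0-5 FREE][6-8 ALLOC][9-17 FREE]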